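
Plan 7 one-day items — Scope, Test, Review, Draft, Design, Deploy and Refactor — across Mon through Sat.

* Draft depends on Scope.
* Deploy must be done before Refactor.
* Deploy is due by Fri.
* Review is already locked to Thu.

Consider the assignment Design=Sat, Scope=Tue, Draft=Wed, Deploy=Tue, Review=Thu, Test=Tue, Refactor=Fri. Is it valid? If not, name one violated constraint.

Yes

Deploy must be done before Refactor — holds.
Deploy is due by Fri — holds.
Review is already locked to Thu — holds.
Draft depends on Scope — holds.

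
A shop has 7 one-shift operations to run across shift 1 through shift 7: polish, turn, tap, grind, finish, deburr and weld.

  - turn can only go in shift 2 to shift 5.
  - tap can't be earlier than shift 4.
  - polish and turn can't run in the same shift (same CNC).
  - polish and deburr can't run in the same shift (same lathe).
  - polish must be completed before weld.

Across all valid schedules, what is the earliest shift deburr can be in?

deburr at shift 1 is achievable: polish -> shift 3, weld -> shift 4, turn -> shift 2, tap -> shift 4, grind -> shift 1, finish -> shift 1, deburr -> shift 1.

shift 1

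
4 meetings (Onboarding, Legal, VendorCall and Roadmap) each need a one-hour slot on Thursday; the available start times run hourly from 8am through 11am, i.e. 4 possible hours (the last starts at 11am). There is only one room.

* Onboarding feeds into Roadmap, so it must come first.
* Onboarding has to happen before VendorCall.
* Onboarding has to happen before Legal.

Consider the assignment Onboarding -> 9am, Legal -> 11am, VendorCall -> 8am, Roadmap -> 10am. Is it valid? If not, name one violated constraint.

No — it violates: Onboarding has to happen before VendorCall

There is only one room — holds.
Onboarding feeds into Roadmap, so it must come first — holds.
Onboarding has to happen before VendorCall — violated.
Onboarding has to happen before Legal — holds.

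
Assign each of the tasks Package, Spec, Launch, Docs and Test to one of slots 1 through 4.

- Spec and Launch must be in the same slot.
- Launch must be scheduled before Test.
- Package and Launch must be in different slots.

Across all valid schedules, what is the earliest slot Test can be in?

2

Precedence pushes Test to at least 2.
Test at 2 is achievable: Package -> 2, Docs -> 1, Test -> 2, Spec -> 1, Launch -> 1.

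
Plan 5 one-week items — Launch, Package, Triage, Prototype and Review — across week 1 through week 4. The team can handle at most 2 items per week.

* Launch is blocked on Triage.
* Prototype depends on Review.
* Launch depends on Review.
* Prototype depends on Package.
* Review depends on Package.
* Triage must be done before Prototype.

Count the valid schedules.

Splitting on Launch: it can be week 3 (4), week 4 (11). Listing each branch's schedules as (Package, Triage, Prototype, Review) by week number:
Launch=week 3: (1,1,3,2) (1,1,4,2) (1,2,3,2) (1,2,4,2) — 4.
Launch=week 4: (1,1,3,2) (1,1,4,2) (1,1,4,3) (1,2,3,2) (1,2,4,2) (1,2,4,3) (1,3,4,2) (1,3,4,3) (2,1,4,3) (2,2,4,3) (2,3,4,3) — 11.
Summing: 4 + 11 = 15.

15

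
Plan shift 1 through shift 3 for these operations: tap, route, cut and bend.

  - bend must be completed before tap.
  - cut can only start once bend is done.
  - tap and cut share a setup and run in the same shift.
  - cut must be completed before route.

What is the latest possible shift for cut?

shift 2

Precedence pushes cut to at least shift 2; downstream work caps cut at shift 2.
cut at shift 2 is achievable: tap in shift 2, cut in shift 2, bend in shift 1, route in shift 3.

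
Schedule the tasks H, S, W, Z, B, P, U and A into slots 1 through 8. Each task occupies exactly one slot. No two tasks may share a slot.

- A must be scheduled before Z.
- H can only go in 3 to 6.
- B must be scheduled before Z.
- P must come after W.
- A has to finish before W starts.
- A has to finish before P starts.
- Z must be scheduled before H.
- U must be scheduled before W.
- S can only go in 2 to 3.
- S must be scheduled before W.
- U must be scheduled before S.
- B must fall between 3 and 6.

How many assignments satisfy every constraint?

Enumerating: S in 2; U in 1; Z in 5; A in 4; P in 8; H in 6; W in 7; B in 3 | W=7, A=3, S=2, P=8, B=4, Z=5, H=6, U=1 | U in 2, P in 8, H in 6, B in 4, A in 1, W in 7, S in 3, Z in 5 | W -> 7, S -> 3, B -> 4, H -> 6, Z -> 5, U -> 1, A -> 2, P -> 8.

4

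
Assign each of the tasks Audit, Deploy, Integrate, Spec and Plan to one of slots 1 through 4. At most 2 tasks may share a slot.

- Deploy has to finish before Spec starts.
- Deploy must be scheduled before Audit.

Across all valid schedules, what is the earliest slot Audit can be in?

Precedence pushes Audit to at least 2.
Audit at 2 is achievable: Audit=2, Deploy=1, Spec=2, Plan=3, Integrate=1.

2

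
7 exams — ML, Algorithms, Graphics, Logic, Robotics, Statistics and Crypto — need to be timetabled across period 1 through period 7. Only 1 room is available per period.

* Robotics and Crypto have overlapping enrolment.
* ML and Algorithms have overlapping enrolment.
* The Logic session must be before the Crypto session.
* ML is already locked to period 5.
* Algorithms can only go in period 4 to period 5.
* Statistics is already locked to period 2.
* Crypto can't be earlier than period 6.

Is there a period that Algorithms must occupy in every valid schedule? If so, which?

Algorithms's window is period 4–period 5.
ML is fixed at period 5, and Algorithms can't share a period with ML.
So Algorithms must be period 4.

period 4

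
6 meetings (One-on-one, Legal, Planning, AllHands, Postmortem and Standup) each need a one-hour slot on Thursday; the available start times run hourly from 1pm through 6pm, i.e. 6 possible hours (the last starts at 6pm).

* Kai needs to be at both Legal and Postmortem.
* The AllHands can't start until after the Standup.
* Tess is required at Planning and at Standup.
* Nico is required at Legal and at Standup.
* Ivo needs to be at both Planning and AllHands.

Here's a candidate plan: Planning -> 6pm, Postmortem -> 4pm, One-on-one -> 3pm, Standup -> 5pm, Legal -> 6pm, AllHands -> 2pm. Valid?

No — it violates: The AllHands can't start until after the Standup

Tess is required at Planning and at Standup — holds.
The AllHands can't start until after the Standup — violated.
Ivo needs to be at both Planning and AllHands — holds.
Kai needs to be at both Legal and Postmortem — holds.
Nico is required at Legal and at Standup — holds.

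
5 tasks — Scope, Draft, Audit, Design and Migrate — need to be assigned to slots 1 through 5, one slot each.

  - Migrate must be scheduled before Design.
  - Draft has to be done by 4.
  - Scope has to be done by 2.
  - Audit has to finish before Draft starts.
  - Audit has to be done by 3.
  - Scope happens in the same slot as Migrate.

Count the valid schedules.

42

Splitting on Scope: it can be 1 (24), 2 (18). Listing each branch's schedules as (Draft, Audit, Design, Migrate):
Scope=1: (2,1,2,1) (2,1,3,1) (2,1,4,1) (2,1,5,1) (3,1,2,1) (3,1,3,1) (3,1,4,1) (3,1,5,1) (3,2,2,1) (3,2,3,1) (3,2,4,1) (3,2,5,1) (4,1,2,1) (4,1,3,1) (4,1,4,1) (4,1,5,1) (4,2,2,1) (4,2,3,1) (4,2,4,1) (4,2,5,1) (4,3,2,1) (4,3,3,1) (4,3,4,1) (4,3,5,1) — 24.
Scope=2: (2,1,3,2) (2,1,4,2) (2,1,5,2) (3,1,3,2) (3,1,4,2) (3,1,5,2) (3,2,3,2) (3,2,4,2) (3,2,5,2) (4,1,3,2) (4,1,4,2) (4,1,5,2) (4,2,3,2) (4,2,4,2) (4,2,5,2) (4,3,3,2) (4,3,4,2) (4,3,5,2) — 18.
Summing: 24 + 18 = 42.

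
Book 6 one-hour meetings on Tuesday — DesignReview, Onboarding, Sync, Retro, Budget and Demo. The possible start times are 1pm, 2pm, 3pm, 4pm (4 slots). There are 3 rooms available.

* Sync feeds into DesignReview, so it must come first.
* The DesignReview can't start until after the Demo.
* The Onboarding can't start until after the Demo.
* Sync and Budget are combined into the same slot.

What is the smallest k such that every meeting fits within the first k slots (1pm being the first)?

The precedence chain requires at least 2 distinct slots.
With at most 3 per slot and 6 meetings, at least 2 slots are needed.
2 works (last occupied slot: 2pm): for example Sync -> 1pm, Demo -> 1pm, DesignReview -> 2pm, Onboarding -> 2pm, Budget -> 1pm, Retro -> 2pm.

2 slots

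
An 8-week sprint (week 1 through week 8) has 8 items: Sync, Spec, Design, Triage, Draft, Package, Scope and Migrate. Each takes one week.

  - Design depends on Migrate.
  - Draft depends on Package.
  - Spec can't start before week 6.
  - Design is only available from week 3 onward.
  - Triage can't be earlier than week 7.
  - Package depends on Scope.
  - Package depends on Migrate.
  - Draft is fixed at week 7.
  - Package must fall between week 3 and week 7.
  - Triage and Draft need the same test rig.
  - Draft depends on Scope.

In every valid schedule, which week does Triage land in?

Triage's window is week 7–week 8.
Draft is fixed at week 7, and Triage can't share a week with Draft.
So Triage must be week 8.

week 8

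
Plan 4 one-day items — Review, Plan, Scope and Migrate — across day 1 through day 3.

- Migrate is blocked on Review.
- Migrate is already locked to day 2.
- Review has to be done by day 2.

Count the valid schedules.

Splitting on Plan: it can be day 1 (3), day 2 (3), day 3 (3). Listing each branch's schedules as (Review, Scope, Migrate) by day number:
Plan=day 1: (1,1,2) (1,2,2) (1,3,2) — 3.
Plan=day 2: (1,1,2) (1,2,2) (1,3,2) — 3.
Plan=day 3: (1,1,2) (1,2,2) (1,3,2) — 3.
Summing: 3 + 3 + 3 = 9.

9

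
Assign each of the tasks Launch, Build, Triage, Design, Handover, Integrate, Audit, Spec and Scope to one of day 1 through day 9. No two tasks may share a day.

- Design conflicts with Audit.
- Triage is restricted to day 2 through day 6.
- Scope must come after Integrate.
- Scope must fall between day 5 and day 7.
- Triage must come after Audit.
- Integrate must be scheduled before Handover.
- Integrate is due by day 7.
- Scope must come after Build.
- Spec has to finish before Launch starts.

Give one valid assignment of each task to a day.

Design=day 9; Spec=day 6; Build=day 4; Triage=day 2; Scope=day 5; Audit=day 1; Integrate=day 3; Handover=day 8; Launch=day 7

Checking: Audit(day 1) before Triage(day 2); Integrate(day 3) before Handover(day 8); Integrate(day 3) before Scope(day 5); Build(day 4) before Scope(day 5); Spec(day 6) before Launch(day 7); Design(day 9) != Audit(day 1); Scope=day 5 in [day 5,day 7]; Triage=day 2 in [day 2,day 6]; Integrate=day 3 in [day 1,day 7]; max 1 per day (cap 1).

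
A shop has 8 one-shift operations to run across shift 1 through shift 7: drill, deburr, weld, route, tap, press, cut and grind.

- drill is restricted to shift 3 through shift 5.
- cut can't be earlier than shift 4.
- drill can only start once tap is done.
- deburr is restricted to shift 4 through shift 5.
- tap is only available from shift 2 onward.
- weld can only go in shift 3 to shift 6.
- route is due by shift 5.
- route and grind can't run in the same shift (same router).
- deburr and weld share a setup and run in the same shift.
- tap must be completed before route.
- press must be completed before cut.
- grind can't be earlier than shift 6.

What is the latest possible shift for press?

shift 6

Downstream work caps press at shift 6.
press at shift 6 is achievable: press -> shift 6, weld -> shift 4, cut -> shift 7, deburr -> shift 4, drill -> shift 3, grind -> shift 6, tap -> shift 2, route -> shift 3.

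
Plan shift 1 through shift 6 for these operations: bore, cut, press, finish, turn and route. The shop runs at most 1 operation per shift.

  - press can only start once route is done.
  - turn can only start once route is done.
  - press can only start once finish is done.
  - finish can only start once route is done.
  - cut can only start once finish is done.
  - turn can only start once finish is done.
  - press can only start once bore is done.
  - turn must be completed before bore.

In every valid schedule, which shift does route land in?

shift 1

Downstream work caps route at shift 2.
So route is pinned to shift 1.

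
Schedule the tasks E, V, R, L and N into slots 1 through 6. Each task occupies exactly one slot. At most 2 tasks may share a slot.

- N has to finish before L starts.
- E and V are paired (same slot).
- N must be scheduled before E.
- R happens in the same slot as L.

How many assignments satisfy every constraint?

Splitting on E: it can be 2 (4), 3 (7), 4 (9), 5 (10), 6 (10). Listing each branch's schedules as (V, R, L, N):
E=2: (2,3,3,1) (2,4,4,1) (2,5,5,1) (2,6,6,1) — 4.
E=3: (3,2,2,1) (3,4,4,1) (3,4,4,2) (3,5,5,1) (3,5,5,2) (3,6,6,1) (3,6,6,2) — 7.
E=4: (4,2,2,1) (4,3,3,1) (4,3,3,2) (4,5,5,1) (4,5,5,2) (4,5,5,3) (4,6,6,1) (4,6,6,2) (4,6,6,3) — 9.
E=5: (5,2,2,1) (5,3,3,1) (5,3,3,2) (5,4,4,1) (5,4,4,2) (5,4,4,3) (5,6,6,1) (5,6,6,2) (5,6,6,3) (5,6,6,4) — 10.
E=6: (6,2,2,1) (6,3,3,1) (6,3,3,2) (6,4,4,1) (6,4,4,2) (6,4,4,3) (6,5,5,1) (6,5,5,2) (6,5,5,3) (6,5,5,4) — 10.
Summing: 4 + 7 + 9 + 10 + 10 = 40.

40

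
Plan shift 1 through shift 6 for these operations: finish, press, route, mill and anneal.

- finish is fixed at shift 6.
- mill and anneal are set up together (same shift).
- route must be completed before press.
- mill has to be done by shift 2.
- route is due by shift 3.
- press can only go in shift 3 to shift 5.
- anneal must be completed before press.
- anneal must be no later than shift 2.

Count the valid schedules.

Splitting on press: it can be shift 3 (4), shift 4 (6), shift 5 (6). Listing each branch's schedules as (finish, route, mill, anneal) by shift number:
press=shift 3: (6,1,1,1) (6,1,2,2) (6,2,1,1) (6,2,2,2) — 4.
press=shift 4: (6,1,1,1) (6,1,2,2) (6,2,1,1) (6,2,2,2) (6,3,1,1) (6,3,2,2) — 6.
press=shift 5: (6,1,1,1) (6,1,2,2) (6,2,1,1) (6,2,2,2) (6,3,1,1) (6,3,2,2) — 6.
Summing: 4 + 6 + 6 = 16.

16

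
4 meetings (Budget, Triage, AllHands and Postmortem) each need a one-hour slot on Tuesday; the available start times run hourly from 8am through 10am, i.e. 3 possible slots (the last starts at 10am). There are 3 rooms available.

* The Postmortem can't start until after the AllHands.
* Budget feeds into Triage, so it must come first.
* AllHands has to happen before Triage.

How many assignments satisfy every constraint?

8

Splitting on Budget: it can be 8am (5), 9am (3). Listing each branch's schedules as (Triage, AllHands, Postmortem):
Budget=8am: (9am,8am,9am) (9am,8am,10am) (10am,8am,9am) (10am,8am,10am) (10am,9am,10am) — 5.
Budget=9am: (10am,8am,9am) (10am,8am,10am) (10am,9am,10am) — 3.
Summing: 5 + 3 = 8.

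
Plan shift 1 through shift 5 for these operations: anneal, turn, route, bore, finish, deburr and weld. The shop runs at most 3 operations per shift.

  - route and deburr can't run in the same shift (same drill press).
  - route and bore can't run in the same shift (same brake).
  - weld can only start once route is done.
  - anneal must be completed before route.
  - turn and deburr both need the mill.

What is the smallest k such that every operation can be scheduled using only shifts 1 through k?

The precedence chain requires at least 3 distinct shifts.
With at most 3 per shift and 7 operations, at least 3 shifts are needed.
3 works (last occupied shift: shift 3): for example anneal -> shift 1; bore -> shift 1; turn -> shift 1; deburr -> shift 3; route -> shift 2; finish -> shift 2; weld -> shift 3.

3 shifts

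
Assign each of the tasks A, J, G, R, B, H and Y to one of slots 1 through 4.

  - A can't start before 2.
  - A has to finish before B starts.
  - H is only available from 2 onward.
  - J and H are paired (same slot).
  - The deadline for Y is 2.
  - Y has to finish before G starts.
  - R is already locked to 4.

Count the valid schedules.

Splitting on A: it can be 2 (30), 3 (15). Listing each branch's schedules as (J, G, R, B, H, Y):
A=2: (2,2,4,3,2,1) (2,2,4,4,2,1) (2,3,4,3,2,1) (2,3,4,3,2,2) (2,3,4,4,2,1) (2,3,4,4,2,2) (2,4,4,3,2,1) (2,4,4,3,2,2) (2,4,4,4,2,1) (2,4,4,4,2,2) (3,2,4,3,3,1) (3,2,4,4,3,1) (3,3,4,3,3,1) (3,3,4,3,3,2) (3,3,4,4,3,1) (3,3,4,4,3,2) (3,4,4,3,3,1) (3,4,4,3,3,2) (3,4,4,4,3,1) (3,4,4,4,3,2) (4,2,4,3,4,1) (4,2,4,4,4,1) (4,3,4,3,4,1) (4,3,4,3,4,2) (4,3,4,4,4,1) (4,3,4,4,4,2) (4,4,4,3,4,1) (4,4,4,3,4,2) (4,4,4,4,4,1) (4,4,4,4,4,2) — 30.
A=3: (2,2,4,4,2,1) (2,3,4,4,2,1) (2,3,4,4,2,2) (2,4,4,4,2,1) (2,4,4,4,2,2) (3,2,4,4,3,1) (3,3,4,4,3,1) (3,3,4,4,3,2) (3,4,4,4,3,1) (3,4,4,4,3,2) (4,2,4,4,4,1) (4,3,4,4,4,1) (4,3,4,4,4,2) (4,4,4,4,4,1) (4,4,4,4,4,2) — 15.
Summing: 30 + 15 = 45.

45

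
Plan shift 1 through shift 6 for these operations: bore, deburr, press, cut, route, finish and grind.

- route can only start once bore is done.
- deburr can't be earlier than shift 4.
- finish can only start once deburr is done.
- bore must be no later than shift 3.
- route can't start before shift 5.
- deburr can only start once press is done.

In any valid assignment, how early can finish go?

Precedence pushes finish to at least shift 5.
finish at shift 5 is achievable: grind in shift 1; cut in shift 1; finish in shift 5; bore in shift 1; press in shift 1; deburr in shift 4; route in shift 5.

shift 5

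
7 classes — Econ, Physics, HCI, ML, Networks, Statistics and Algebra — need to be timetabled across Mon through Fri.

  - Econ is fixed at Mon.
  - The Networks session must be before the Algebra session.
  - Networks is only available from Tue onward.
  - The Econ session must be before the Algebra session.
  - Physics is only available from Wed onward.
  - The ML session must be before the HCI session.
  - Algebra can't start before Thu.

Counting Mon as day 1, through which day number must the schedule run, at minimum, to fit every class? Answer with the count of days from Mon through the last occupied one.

4

The precedence chain requires at least 2 distinct days.
Algebra can't be placed before Thu — that is day 4 counting from Mon — so the schedule must run through at least 4 days.
4 works (last occupied day: Thu): for example Networks -> Tue; ML -> Mon; Econ -> Mon; HCI -> Tue; Algebra -> Thu; Statistics -> Mon; Physics -> Wed.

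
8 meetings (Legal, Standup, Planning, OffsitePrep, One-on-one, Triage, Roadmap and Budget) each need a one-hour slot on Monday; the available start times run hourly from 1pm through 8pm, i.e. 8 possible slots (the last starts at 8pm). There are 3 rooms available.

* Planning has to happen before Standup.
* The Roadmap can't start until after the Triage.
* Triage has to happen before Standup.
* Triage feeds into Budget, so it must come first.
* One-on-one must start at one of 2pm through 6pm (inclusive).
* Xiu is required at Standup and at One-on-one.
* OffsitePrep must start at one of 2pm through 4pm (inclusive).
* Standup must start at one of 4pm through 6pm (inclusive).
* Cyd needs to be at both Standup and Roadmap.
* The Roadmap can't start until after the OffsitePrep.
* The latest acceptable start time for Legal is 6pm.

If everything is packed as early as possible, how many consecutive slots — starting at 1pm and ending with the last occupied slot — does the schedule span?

The precedence chain requires at least 2 distinct slots.
With at most 3 per slot and 8 meetings, at least 3 slots are needed.
Standup can't be placed before 4pm — that is slot 4 counting from 1pm — so the schedule must run through at least 4 slots.
4 works (last occupied slot: 4pm): for example OffsitePrep=2pm; Planning=1pm; Triage=1pm; Budget=2pm; Legal=1pm; Roadmap=3pm; One-on-one=2pm; Standup=4pm.

4 slots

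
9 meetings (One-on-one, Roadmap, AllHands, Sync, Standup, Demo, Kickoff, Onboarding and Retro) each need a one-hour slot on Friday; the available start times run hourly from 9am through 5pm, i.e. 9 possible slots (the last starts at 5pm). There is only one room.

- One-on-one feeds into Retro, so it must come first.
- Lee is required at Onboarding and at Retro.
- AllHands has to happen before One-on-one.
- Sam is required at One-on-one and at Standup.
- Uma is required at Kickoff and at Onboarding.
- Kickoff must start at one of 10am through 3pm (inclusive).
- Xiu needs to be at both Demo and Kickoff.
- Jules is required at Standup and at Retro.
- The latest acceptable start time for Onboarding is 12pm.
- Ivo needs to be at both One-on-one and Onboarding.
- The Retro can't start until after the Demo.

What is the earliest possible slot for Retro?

Precedence pushes Retro to at least 11am.
Retro at 1pm is achievable: Demo=12pm, Kickoff=2pm, Roadmap=3pm, Sync=4pm, AllHands=10am, Onboarding=9am, One-on-one=11am, Retro=1pm, Standup=5pm.
Nothing earlier works — the conflict and capacity constraints rule out every slot before 1pm.

1pm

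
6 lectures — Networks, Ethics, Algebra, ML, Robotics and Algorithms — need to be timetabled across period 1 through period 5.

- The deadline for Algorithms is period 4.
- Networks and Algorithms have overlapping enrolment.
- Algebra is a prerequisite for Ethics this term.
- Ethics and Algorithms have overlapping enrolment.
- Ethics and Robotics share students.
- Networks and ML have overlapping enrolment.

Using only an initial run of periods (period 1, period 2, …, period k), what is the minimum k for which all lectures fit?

2 periods

The precedence chain requires at least 2 distinct periods.
2 works (last occupied period: period 2): for example Robotics -> period 1, Algorithms -> period 1, Networks -> period 2, Ethics -> period 2, ML -> period 1, Algebra -> period 1.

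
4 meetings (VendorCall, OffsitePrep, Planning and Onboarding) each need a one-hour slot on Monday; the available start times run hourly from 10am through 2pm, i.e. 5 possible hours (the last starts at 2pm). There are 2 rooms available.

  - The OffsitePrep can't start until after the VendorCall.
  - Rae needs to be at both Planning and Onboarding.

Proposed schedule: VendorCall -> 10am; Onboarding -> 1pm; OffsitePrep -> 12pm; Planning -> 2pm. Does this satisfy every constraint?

There are 2 rooms available — holds.
The OffsitePrep can't start until after the VendorCall — holds.
Rae needs to be at both Planning and Onboarding — holds.

Yes, all constraints hold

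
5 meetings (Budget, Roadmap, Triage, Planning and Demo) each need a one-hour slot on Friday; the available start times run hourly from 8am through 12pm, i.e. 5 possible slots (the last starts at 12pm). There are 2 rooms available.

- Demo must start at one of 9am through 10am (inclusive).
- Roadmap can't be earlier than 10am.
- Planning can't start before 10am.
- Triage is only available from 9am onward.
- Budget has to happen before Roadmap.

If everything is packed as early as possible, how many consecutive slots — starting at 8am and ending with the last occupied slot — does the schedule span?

The precedence chain requires at least 2 distinct slots.
With at most 2 per slot and 5 meetings, at least 3 slots are needed.
Roadmap can't be placed before 10am — that is slot 3 counting from 8am — so the schedule must run through at least 3 slots.
3 works (last occupied slot: 10am): for example Triage -> 9am, Demo -> 9am, Planning -> 10am, Roadmap -> 10am, Budget -> 8am.

3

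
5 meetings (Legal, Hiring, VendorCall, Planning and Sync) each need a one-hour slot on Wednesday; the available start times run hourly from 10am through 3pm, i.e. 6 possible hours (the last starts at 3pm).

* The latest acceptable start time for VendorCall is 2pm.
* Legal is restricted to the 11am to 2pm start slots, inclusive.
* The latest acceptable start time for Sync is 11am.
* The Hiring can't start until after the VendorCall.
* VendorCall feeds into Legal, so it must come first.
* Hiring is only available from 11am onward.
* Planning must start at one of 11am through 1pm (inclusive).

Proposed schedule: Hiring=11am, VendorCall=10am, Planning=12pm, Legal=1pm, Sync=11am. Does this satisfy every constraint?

The latest acceptable start time for Sync is 11am — holds.
Planning must start at one of 11am through 1pm (inclusive) — holds.
Hiring is only available from 11am onward — holds.
The Hiring can't start until after the VendorCall — holds.
Legal is restricted to the 11am to 2pm start slots, inclusive — holds.
The latest acceptable start time for VendorCall is 2pm — holds.
VendorCall feeds into Legal, so it must come first — holds.

Yes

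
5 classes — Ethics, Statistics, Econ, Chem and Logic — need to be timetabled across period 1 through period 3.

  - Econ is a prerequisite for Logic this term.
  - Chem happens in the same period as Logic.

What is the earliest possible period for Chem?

Chem must be in the same period as Logic, which can't be before period 2, so Chem is at least period 2.
Chem at period 2 is achievable: Statistics=period 1; Chem=period 2; Ethics=period 1; Econ=period 1; Logic=period 2.

period 2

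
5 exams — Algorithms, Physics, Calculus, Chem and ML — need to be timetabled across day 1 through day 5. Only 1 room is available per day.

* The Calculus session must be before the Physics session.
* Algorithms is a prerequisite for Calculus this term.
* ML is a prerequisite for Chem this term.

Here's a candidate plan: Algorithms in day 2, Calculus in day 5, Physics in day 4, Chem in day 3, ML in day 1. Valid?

ML is a prerequisite for Chem this term — holds.
Algorithms is a prerequisite for Calculus this term — holds.
Only 1 room is available per day — holds.
The Calculus session must be before the Physics session — violated.

No. The Calculus session must be before the Physics session is not satisfied.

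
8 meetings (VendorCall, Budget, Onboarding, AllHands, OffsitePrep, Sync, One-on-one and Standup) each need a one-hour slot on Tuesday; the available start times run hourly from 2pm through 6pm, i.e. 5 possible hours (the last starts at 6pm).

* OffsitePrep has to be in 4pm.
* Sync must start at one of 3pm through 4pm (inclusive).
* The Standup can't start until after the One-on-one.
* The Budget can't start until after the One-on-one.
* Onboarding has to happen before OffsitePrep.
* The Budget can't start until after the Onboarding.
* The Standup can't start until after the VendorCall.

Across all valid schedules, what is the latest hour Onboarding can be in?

3pm

Downstream work caps Onboarding at 3pm.
Onboarding at 3pm is achievable: AllHands -> 2pm, Sync -> 3pm, One-on-one -> 2pm, OffsitePrep -> 4pm, VendorCall -> 2pm, Standup -> 3pm, Onboarding -> 3pm, Budget -> 4pm.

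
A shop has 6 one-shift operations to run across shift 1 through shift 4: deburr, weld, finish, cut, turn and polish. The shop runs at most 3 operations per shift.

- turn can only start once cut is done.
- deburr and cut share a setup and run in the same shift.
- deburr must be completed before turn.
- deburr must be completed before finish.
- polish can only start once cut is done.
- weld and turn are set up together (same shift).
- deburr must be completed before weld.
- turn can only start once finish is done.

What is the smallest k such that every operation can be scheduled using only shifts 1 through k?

The precedence chain requires at least 3 distinct shifts.
With at most 3 per shift and 6 operations, at least 2 shifts are needed.
3 works (last occupied shift: shift 3): for example finish in shift 2; cut in shift 1; deburr in shift 1; weld in shift 3; turn in shift 3; polish in shift 2.

3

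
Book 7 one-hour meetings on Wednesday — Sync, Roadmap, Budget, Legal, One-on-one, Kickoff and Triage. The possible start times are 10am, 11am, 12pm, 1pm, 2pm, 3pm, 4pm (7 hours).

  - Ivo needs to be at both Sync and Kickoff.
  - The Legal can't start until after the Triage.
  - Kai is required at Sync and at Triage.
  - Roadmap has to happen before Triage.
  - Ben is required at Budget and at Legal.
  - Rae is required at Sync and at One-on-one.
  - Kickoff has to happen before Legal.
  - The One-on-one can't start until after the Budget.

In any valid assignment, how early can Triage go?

Precedence pushes Triage to at least 11am; downstream work caps Triage at 3pm.
Triage at 11am is achievable: Roadmap=10am, Budget=10am, Triage=11am, Kickoff=10am, Sync=12pm, One-on-one=11am, Legal=12pm.

11am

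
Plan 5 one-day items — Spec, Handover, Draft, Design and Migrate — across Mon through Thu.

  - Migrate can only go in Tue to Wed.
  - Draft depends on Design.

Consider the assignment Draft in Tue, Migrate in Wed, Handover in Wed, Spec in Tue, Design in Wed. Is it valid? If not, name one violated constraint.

Draft depends on Design — violated.
Migrate can only go in Tue to Wed — holds.

No — it violates: Draft depends on Design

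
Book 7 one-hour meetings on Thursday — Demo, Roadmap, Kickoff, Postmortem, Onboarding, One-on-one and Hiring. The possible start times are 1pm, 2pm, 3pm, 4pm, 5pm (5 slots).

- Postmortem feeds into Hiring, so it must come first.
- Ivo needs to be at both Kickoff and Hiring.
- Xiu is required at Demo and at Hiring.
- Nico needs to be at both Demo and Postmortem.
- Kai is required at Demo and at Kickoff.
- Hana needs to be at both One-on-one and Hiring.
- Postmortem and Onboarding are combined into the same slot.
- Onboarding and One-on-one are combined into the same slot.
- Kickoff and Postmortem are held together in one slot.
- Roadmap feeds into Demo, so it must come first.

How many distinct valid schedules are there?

60

Splitting on Demo: it can be 2pm (6), 3pm (12), 4pm (18), 5pm (24). Listing each branch's schedules as (Roadmap, Kickoff, Postmortem, Onboarding, One-on-one, Hiring):
Demo=2pm: (1pm,1pm,1pm,1pm,1pm,3pm) (1pm,1pm,1pm,1pm,1pm,4pm) (1pm,1pm,1pm,1pm,1pm,5pm) (1pm,3pm,3pm,3pm,3pm,4pm) (1pm,3pm,3pm,3pm,3pm,5pm) (1pm,4pm,4pm,4pm,4pm,5pm) — 6.
Demo=3pm: (1pm,1pm,1pm,1pm,1pm,2pm) (1pm,1pm,1pm,1pm,1pm,4pm) (1pm,1pm,1pm,1pm,1pm,5pm) (1pm,2pm,2pm,2pm,2pm,4pm) (1pm,2pm,2pm,2pm,2pm,5pm) (1pm,4pm,4pm,4pm,4pm,5pm) (2pm,1pm,1pm,1pm,1pm,2pm) (2pm,1pm,1pm,1pm,1pm,4pm) (2pm,1pm,1pm,1pm,1pm,5pm) (2pm,2pm,2pm,2pm,2pm,4pm) (2pm,2pm,2pm,2pm,2pm,5pm) (2pm,4pm,4pm,4pm,4pm,5pm) — 12.
Demo=4pm: (1pm,1pm,1pm,1pm,1pm,2pm) (1pm,1pm,1pm,1pm,1pm,3pm) (1pm,1pm,1pm,1pm,1pm,5pm) (1pm,2pm,2pm,2pm,2pm,3pm) (1pm,2pm,2pm,2pm,2pm,5pm) (1pm,3pm,3pm,3pm,3pm,5pm) (2pm,1pm,1pm,1pm,1pm,2pm) (2pm,1pm,1pm,1pm,1pm,3pm) (2pm,1pm,1pm,1pm,1pm,5pm) (2pm,2pm,2pm,2pm,2pm,3pm) (2pm,2pm,2pm,2pm,2pm,5pm) (2pm,3pm,3pm,3pm,3pm,5pm) (3pm,1pm,1pm,1pm,1pm,2pm) (3pm,1pm,1pm,1pm,1pm,3pm) (3pm,1pm,1pm,1pm,1pm,5pm) (3pm,2pm,2pm,2pm,2pm,3pm) (3pm,2pm,2pm,2pm,2pm,5pm) (3pm,3pm,3pm,3pm,3pm,5pm) — 18.
Demo=5pm: (1pm,1pm,1pm,1pm,1pm,2pm) (1pm,1pm,1pm,1pm,1pm,3pm) (1pm,1pm,1pm,1pm,1pm,4pm) (1pm,2pm,2pm,2pm,2pm,3pm) (1pm,2pm,2pm,2pm,2pm,4pm) (1pm,3pm,3pm,3pm,3pm,4pm) (2pm,1pm,1pm,1pm,1pm,2pm) (2pm,1pm,1pm,1pm,1pm,3pm) (2pm,1pm,1pm,1pm,1pm,4pm) (2pm,2pm,2pm,2pm,2pm,3pm) (2pm,2pm,2pm,2pm,2pm,4pm) (2pm,3pm,3pm,3pm,3pm,4pm) (3pm,1pm,1pm,1pm,1pm,2pm) (3pm,1pm,1pm,1pm,1pm,3pm) (3pm,1pm,1pm,1pm,1pm,4pm) (3pm,2pm,2pm,2pm,2pm,3pm) (3pm,2pm,2pm,2pm,2pm,4pm) (3pm,3pm,3pm,3pm,3pm,4pm) (4pm,1pm,1pm,1pm,1pm,2pm) (4pm,1pm,1pm,1pm,1pm,3pm) (4pm,1pm,1pm,1pm,1pm,4pm) (4pm,2pm,2pm,2pm,2pm,3pm) (4pm,2pm,2pm,2pm,2pm,4pm) (4pm,3pm,3pm,3pm,3pm,4pm) — 24.
Summing: 6 + 12 + 18 + 24 = 60.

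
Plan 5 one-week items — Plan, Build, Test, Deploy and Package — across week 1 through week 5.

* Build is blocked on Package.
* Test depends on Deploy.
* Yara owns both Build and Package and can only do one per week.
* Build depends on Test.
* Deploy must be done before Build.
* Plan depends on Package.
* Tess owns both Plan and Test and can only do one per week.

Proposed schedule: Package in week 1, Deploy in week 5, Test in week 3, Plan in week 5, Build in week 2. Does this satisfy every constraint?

Plan depends on Package — holds.
Test depends on Deploy — violated.
Build depends on Test — violated.
Yara owns both Build and Package and can only do one per week — holds.
Build is blocked on Package — holds.
Deploy must be done before Build — violated.
Tess owns both Plan and Test and can only do one per week — holds.

Invalid. Deploy must be done before Build.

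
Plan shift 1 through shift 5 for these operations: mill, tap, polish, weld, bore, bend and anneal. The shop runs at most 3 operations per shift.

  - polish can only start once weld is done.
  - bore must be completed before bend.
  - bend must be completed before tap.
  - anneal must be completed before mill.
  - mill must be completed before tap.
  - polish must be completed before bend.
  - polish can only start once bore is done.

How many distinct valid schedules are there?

Splitting on mill: it can be shift 2 (7), shift 3 (14), shift 4 (18). Listing each branch's schedules as (tap, polish, weld, bore, bend, anneal) by shift number:
mill=shift 2: (4,2,1,1,3,1) (5,2,1,1,3,1) (5,2,1,1,4,1) (5,3,1,1,4,1) (5,3,1,2,4,1) (5,3,2,1,4,1) (5,3,2,2,4,1) — 7.
mill=shift 3: (4,2,1,1,3,1) (4,2,1,1,3,2) (5,2,1,1,3,1) (5,2,1,1,3,2) (5,2,1,1,4,1) (5,2,1,1,4,2) (5,3,1,1,4,1) (5,3,1,1,4,2) (5,3,1,2,4,1) (5,3,1,2,4,2) (5,3,2,1,4,1) (5,3,2,1,4,2) (5,3,2,2,4,1) (5,3,2,2,4,2) — 14.
mill=shift 4: (5,2,1,1,3,1) (5,2,1,1,3,2) (5,2,1,1,3,3) (5,2,1,1,4,1) (5,2,1,1,4,2) (5,2,1,1,4,3) (5,3,1,1,4,1) (5,3,1,1,4,2) (5,3,1,1,4,3) (5,3,1,2,4,1) (5,3,1,2,4,2) (5,3,1,2,4,3) (5,3,2,1,4,1) (5,3,2,1,4,2) (5,3,2,1,4,3) (5,3,2,2,4,1) (5,3,2,2,4,2) (5,3,2,2,4,3) — 18.
Summing: 7 + 14 + 18 = 39.

39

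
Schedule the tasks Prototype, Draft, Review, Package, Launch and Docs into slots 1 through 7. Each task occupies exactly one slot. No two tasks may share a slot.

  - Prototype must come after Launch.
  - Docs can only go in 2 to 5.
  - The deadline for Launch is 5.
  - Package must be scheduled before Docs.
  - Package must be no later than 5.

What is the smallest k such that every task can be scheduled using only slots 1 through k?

6 slots

The precedence chain requires at least 2 distinct slots.
With at most 1 per slot and 6 tasks, at least 6 slots are needed.
6 works (last occupied slot: 6): for example Docs -> 2, Package -> 1, Prototype -> 4, Launch -> 3, Review -> 6, Draft -> 5.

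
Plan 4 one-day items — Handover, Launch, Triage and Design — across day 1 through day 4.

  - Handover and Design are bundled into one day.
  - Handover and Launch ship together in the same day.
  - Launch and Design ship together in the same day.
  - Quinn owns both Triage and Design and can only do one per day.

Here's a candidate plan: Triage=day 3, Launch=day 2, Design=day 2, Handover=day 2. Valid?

Valid

Handover and Launch ship together in the same day — holds.
Launch and Design ship together in the same day — holds.
Handover and Design are bundled into one day — holds.
Quinn owns both Triage and Design and can only do one per day — holds.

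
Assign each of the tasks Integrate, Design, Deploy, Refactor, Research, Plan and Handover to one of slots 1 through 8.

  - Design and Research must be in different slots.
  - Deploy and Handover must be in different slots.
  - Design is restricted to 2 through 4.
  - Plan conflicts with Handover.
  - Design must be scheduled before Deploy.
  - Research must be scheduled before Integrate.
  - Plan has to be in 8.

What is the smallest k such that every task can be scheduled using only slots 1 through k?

The precedence chain requires at least 2 distinct slots.
Plan can't be placed before 8, so the schedule must run through at least slot 8.
8 works (last occupied slot: 8): for example Deploy in 3; Plan in 8; Research in 1; Refactor in 1; Handover in 1; Design in 2; Integrate in 2.

8 slots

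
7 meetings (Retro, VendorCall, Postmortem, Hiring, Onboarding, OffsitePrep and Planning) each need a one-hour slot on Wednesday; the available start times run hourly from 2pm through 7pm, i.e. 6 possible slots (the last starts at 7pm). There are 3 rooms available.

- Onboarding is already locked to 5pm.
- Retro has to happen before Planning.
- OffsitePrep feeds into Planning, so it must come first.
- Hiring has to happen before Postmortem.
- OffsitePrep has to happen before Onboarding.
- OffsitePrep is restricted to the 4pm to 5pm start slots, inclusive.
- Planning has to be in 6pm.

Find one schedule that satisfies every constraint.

Planning=6pm; Hiring=2pm; Onboarding=5pm; VendorCall=2pm; Postmortem=3pm; OffsitePrep=4pm; Retro=2pm

Checking: Retro(2pm) before Planning(6pm); OffsitePrep(4pm) before Planning(6pm); OffsitePrep(4pm) before Onboarding(5pm); Hiring(2pm) before Postmortem(3pm); OffsitePrep=4pm in [4pm,5pm]; Planning=6pm in [6pm,6pm]; Onboarding=5pm in [5pm,5pm]; max 3 per slot (cap 3).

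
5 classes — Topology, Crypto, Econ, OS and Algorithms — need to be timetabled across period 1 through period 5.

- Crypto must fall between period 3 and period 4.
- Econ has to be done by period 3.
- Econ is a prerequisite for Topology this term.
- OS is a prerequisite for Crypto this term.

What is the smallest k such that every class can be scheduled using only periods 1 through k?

3

The precedence chain requires at least 2 distinct periods.
Crypto can't be placed before period 3, so the schedule must run through at least period 3.
3 works (last occupied period: period 3): for example Algorithms -> period 1, Topology -> period 2, OS -> period 1, Crypto -> period 3, Econ -> period 1.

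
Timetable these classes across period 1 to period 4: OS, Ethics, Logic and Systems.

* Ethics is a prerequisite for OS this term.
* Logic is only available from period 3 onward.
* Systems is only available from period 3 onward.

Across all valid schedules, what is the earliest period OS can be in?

Precedence pushes OS to at least period 2.
OS at period 2 is achievable: Systems=period 3, Logic=period 3, OS=period 2, Ethics=period 1.

period 2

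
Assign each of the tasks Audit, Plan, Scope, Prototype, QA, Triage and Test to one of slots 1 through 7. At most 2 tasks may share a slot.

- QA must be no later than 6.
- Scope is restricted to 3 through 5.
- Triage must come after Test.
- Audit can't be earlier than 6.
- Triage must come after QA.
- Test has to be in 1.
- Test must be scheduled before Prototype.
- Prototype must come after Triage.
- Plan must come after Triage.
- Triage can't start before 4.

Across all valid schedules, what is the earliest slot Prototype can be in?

Precedence pushes Prototype to at least 5.
Prototype at 5 is achievable: QA=1, Scope=3, Prototype=5, Audit=6, Test=1, Triage=4, Plan=5.

5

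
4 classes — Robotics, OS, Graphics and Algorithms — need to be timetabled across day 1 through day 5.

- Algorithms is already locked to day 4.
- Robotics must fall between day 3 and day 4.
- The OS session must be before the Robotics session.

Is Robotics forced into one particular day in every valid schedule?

No

Robotics can be day 3 (e.g. Robotics -> day 3, Algorithms -> day 4, OS -> day 1, Graphics -> day 1) or day 4 (e.g. Graphics -> day 1, Algorithms -> day 4, OS -> day 1, Robotics -> day 4).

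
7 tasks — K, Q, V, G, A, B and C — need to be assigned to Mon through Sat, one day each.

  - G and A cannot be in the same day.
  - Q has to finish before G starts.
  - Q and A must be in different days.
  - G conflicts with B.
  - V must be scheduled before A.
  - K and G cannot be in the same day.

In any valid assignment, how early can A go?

Tue

Precedence pushes A to at least Tue.
A at Tue is achievable: V -> Mon; K -> Mon; A -> Tue; B -> Mon; G -> Wed; C -> Mon; Q -> Mon.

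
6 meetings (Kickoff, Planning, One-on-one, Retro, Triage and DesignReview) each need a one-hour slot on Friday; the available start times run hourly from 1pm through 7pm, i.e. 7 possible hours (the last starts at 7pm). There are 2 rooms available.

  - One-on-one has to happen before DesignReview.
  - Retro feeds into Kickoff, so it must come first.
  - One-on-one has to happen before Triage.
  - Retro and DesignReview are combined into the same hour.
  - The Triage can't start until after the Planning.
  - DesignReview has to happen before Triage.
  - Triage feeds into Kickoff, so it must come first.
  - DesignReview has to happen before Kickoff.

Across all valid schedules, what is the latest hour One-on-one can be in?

4pm

Downstream work caps One-on-one at 4pm.
One-on-one at 4pm is achievable: One-on-one in 4pm; Kickoff in 7pm; Retro in 5pm; Planning in 1pm; DesignReview in 5pm; Triage in 6pm.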